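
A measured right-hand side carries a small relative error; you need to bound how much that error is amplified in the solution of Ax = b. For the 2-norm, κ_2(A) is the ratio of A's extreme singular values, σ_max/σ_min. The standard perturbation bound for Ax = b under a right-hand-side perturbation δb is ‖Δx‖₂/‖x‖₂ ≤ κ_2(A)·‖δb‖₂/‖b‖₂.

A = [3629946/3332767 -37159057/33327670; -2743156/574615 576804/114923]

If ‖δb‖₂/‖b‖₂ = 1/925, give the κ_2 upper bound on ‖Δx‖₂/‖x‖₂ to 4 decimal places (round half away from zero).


form AᵀA = [3960652986196/165189409225 -166344576489/6607576369; -166344576489/6607576369 17466451858129/660757636900] with trace 39606496793/785680900 and determinant 101646724/4910505625
char-poly roots: 5041/100 and 80656/196420225
κ_2(A) = √(λ_max/λ_min) = √((5041/100) / (80656/196420225)) = 350.3750
κ_2(A)·‖δb‖/‖b‖ = 0.3788

0.3788


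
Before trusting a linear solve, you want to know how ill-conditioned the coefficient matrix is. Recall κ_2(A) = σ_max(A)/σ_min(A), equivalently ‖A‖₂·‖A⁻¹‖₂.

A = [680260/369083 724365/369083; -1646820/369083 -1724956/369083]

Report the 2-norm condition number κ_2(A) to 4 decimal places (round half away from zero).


342.6500

AᵀA = [647780000/27794789 680156820/27794789; 680156820/27794789 714176261/27794789]; tr = 46964009/958441, det = 19600/958441
eigenvalues of AᵀA: λ = (tr ± √(tr²−4·det))/2 = 49, 400/958441
so κ_2 = √(49 / (400/958441)) = 342.6500


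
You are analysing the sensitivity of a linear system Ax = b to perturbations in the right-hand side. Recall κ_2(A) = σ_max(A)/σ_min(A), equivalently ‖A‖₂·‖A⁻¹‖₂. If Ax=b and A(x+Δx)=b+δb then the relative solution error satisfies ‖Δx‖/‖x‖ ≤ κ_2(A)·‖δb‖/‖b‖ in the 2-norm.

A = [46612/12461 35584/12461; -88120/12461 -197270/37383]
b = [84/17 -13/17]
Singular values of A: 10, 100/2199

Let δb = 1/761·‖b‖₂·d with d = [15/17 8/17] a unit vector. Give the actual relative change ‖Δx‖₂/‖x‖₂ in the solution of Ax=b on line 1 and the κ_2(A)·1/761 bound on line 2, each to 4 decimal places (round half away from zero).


largest singular value 10, smallest 100/2199
condition number: 10 ÷ (100/2199) = 219.9000
κ_2(A)·‖δb‖/‖b‖ = 0.2890
solve Ax = b  →  x = [-52.5360 70.5480]
‖b‖ = 5.0000, ‖x‖ = 87.9605
Δx = A⁻¹·δb where δb = 1/761·5.0000·d; ‖Δx‖ = 0.1445
realised ‖Δx‖/‖x‖ = 0.0016
so the bound overstates the realised error by a factor of ≈ 175.9210 (computed from the unrounded values)

0.0016
0.2890


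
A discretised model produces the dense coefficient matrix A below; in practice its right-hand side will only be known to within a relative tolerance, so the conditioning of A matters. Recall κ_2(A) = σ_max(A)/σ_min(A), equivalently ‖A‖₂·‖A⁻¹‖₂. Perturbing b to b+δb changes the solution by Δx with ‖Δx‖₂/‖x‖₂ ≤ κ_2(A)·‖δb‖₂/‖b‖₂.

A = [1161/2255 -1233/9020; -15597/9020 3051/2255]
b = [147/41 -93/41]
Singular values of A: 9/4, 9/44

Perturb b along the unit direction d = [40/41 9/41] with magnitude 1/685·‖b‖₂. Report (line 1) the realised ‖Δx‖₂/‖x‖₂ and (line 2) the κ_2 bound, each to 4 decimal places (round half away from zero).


0.0021
0.0161

largest singular value 9/4, smallest 9/44
κ_2(A) = (9/4) / (9/44) = 11.0000
perturbation bound = 11.0000·1/685 = 0.0161
solve Ax = b  →  x = [9.8667 10.9333]
2-norm of b is 4.2426; of x, 14.7271
with δb = [0.0060 0.0014], A·Δx = δb → ‖Δx‖ = 0.0303
dividing the unrounded norms, ‖Δx‖/‖x‖ = 0.0021
realised/bound (from unrounded values) ≈ 0.1280


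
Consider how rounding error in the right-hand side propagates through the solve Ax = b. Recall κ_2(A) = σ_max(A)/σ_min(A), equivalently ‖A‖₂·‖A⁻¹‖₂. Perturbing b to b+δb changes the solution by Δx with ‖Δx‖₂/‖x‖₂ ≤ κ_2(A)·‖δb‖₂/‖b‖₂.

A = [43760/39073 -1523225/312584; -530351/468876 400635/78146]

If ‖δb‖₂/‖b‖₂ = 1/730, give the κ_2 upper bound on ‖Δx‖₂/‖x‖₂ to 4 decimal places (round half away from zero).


M = AᵀA = [557023197601/219844703376 -137482050295/12213594632; -137482050295/12213594632 4888348852225/97708757056]. tr(M)=27497461309/523128384, det(M)=442050625/8370054144
solving λ² − 27497461309/523128384·λ + 442050625/8370054144 = 0 gives λ = 841/16, 525625/523128384
κ_2(A) = √(λ_max/λ_min) = √((841/16) / (525625/523128384)) = 228.7200
worst-case relative error ≤ 228.7200 × 1/730 = 0.3133

0.3133


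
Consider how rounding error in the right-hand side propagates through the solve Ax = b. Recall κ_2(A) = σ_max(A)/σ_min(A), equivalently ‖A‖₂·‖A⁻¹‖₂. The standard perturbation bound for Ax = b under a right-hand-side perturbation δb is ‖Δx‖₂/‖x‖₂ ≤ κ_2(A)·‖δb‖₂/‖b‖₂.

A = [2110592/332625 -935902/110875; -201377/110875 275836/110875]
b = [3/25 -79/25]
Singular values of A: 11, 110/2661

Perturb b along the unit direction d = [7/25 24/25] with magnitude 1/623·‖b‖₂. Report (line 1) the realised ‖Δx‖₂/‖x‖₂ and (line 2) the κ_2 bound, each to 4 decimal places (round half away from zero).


from the listed singular values, σ₁ = 11, σ_n = 110/2661
κ_2(A) = 11 / (110/2661) = 266.1000
perturbation bound = 266.1000·1/623 = 0.4271
solve Ax = b  →  x = [-58.0036 -43.6164]
‖b‖₂ = 3.1623 and ‖x‖₂ = 72.5728
δb = ε·‖b‖·d = [0.0014 0.0049]; solving A·Δx = δb gives ‖Δx‖ = 0.1228
dividing the unrounded norms, ‖Δx‖/‖x‖ = 0.0017
realised/bound (from unrounded values) ≈ 0.0040

0.0017
0.4271


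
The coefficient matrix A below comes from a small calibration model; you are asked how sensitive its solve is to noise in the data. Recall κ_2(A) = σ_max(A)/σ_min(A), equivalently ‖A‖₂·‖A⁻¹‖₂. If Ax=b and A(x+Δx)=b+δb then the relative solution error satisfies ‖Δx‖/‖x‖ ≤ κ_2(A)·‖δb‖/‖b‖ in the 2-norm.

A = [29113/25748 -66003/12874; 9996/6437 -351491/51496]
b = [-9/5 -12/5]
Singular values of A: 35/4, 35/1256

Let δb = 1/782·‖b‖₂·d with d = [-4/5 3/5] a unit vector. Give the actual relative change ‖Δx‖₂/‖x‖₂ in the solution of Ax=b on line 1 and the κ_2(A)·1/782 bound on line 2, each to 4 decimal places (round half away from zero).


largest singular value 35/4, smallest 35/1256
κ_2(A) = (35/4) / (35/1256) = 314.0000
κ_2(A)·‖δb‖/‖b‖ = 0.4015
solve Ax = b  →  x = [-0.0753 0.3345]
‖b‖ = 3.0000, ‖x‖ = 0.3429
δb = ε·‖b‖·d = [-0.0031 0.0023]; solving A·Δx = δb gives ‖Δx‖ = 0.1377
realised ‖Δx‖/‖x‖ = 0.4015
so the bound is sharp here: realised error equals the bound

0.4015
0.4015


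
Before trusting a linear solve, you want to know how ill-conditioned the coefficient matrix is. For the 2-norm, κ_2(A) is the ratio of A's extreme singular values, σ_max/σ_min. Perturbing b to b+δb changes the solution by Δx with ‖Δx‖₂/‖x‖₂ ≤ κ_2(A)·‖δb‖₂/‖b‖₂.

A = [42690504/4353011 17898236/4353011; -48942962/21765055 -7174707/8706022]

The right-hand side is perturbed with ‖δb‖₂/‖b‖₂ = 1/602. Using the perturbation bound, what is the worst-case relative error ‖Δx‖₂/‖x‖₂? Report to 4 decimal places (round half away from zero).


0.1696

AᵀA = [28529084963524/281807031025 2377156028427/56361406205; 2377156028427/56361406205 792899362393/45089124964]; tr = 792537419609/6669988900, det = 2258530576/1667497225
solving λ² − 792537419609/6669988900·λ + 2258530576/1667497225 = 0 gives λ = 11881/100, 760384/66699889
κ = σ_max/σ_min = (109/10)/(872/8167) = 102.0875
bound on ‖Δx‖/‖x‖: κ·ε = 102.0875·1/602 = 0.1696


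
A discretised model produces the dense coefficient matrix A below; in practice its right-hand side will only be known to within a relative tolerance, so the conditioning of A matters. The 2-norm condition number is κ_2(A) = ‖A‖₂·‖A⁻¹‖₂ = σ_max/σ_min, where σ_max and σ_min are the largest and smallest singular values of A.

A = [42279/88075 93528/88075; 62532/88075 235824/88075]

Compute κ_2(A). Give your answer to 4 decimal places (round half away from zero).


form AᵀA = [6742917/9180125 22131144/9180125; 22131144/9180125 76166208/9180125] with trace 663273/73441 and determinant 20736/73441
eigenvalues of AᵀA: λ = (tr ± √(tr²−4·det))/2 = 9, 2304/73441
σ_max=√9=3, σ_min=√(2304/73441)=(48/271) → κ = 16.9375

16.9375


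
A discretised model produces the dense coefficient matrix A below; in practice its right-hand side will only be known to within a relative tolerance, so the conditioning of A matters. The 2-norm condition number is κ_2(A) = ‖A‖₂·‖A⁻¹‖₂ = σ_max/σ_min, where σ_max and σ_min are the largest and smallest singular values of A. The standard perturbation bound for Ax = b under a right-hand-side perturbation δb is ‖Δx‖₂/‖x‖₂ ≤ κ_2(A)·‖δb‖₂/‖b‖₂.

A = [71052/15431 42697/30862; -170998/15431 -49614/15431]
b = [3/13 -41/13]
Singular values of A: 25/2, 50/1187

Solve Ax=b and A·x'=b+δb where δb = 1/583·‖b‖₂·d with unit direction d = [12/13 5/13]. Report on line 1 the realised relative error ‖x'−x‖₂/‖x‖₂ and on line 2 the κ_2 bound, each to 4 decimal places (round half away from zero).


0.0054
0.5090

from the listed singular values, σ₁ = 25/2, σ_n = 50/1187
κ_2(A) = (25/2) / (50/1187) = 296.7500
perturbation bound = 296.7500·1/583 = 0.5090
solve Ax = b  →  x = [6.8776 -22.7232]
‖b‖ = 3.1623, ‖x‖ = 23.7412
δb = ε·‖b‖·d = [0.0050 0.0021]; solving A·Δx = δb gives ‖Δx‖ = 0.1288
dividing the unrounded norms, ‖Δx‖/‖x‖ = 0.0054
so the bound overstates the realised error by a factor of ≈ 93.8454 (computed from the unrounded values)


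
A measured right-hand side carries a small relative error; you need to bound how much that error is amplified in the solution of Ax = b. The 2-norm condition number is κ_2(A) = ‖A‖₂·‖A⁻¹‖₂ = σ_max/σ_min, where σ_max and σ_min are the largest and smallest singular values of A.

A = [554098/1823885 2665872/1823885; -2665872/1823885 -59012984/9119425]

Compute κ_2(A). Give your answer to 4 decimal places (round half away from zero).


form AᵀA = [4410409348/1978915225 97981459488/9894576125; 97981459488/9894576125 2177396858176/49472880625] with trace 1360890596/29430625 and determinant 21381376/735765625
eigenvalues of AᵀA: λ = (tr ± √(tr²−4·det))/2 = 1156/25, 18496/29430625
κ = σ_max/σ_min = (34/5)/(136/5425) = 271.2500

271.2500


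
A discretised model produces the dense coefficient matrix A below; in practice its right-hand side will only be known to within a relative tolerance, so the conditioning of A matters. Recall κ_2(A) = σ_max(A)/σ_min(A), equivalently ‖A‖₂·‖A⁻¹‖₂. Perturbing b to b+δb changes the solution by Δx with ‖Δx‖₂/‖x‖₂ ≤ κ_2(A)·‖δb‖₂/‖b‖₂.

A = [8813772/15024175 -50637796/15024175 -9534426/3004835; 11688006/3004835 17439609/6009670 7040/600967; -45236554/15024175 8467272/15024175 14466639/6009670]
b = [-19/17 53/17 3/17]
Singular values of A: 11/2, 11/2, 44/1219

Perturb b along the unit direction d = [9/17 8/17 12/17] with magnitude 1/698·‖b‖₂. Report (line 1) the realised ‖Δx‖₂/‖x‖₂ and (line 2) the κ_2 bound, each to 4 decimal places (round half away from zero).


0.0048
0.2183

from the listed singular values, σ₁ = 11/2, σ_n = 44/1219
κ_2(A) = (11/2) / (44/1219) = 152.3750
worst-case relative error ≤ 152.3750 × 1/698 = 0.2183
solve Ax = b  →  x = [12.3983 -15.6219 19.2382]
‖b‖ = 3.3166, ‖x‖ = 27.7105
δb = ε·‖b‖·d = [0.0025 0.0022 0.0034]; solving A·Δx = δb gives ‖Δx‖ = 0.1316
realised ‖Δx‖/‖x‖ = 0.0048
realised/bound (from unrounded values) ≈ 0.0218


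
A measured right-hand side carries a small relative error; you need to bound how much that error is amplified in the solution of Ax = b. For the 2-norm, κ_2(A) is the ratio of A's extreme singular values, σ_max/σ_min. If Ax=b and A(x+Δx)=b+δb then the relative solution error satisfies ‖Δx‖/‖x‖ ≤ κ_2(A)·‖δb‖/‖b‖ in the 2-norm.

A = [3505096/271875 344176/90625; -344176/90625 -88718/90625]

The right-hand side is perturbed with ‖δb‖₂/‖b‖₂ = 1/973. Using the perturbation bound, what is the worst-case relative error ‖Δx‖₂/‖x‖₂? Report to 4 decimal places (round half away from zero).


0.1118

AᵀA = [21362899264/118265625 2076757984/39421875; 2076757984/39421875 202124804/13140625]; tr = 37091236/189225, det = 614656/189225
λ_max, λ_min = (37091236/189225 ± √1375294554881296/35806100625)/2 = 196, 3136/189225
κ = σ_max/σ_min = 14/(56/435) = 108.7500
bound on ‖Δx‖/‖x‖: κ·ε = 108.7500·1/973 = 0.1118


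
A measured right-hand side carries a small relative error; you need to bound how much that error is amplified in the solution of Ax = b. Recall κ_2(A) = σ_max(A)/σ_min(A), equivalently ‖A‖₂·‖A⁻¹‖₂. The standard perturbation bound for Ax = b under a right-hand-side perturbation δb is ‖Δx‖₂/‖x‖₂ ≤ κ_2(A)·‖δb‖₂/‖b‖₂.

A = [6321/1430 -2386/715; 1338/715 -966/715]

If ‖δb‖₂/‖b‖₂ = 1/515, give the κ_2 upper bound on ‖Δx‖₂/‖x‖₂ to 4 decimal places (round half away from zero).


0.2563

form AᵀA = [278793/12100 -52269/3025; -52269/3025 39208/3025] with trace 17425/484 and determinant 9/121
char-poly roots: 36 and 1/484
σ_max=√36=6, σ_min=√(1/484)=(1/22) → κ = 132.0000
perturbation bound = 132.0000·1/515 = 0.2563


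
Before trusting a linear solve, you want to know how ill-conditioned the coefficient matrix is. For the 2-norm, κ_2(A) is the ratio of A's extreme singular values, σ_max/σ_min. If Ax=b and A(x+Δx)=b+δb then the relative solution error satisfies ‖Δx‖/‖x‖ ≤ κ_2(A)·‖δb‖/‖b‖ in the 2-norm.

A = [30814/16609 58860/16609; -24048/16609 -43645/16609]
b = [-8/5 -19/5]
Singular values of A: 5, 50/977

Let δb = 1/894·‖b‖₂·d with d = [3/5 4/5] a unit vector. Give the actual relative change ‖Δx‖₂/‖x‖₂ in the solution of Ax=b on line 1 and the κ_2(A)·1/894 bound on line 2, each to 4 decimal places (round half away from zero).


0.0012
0.1093

from the listed singular values, σ₁ = 5, σ_n = 50/977
κ = σ_max/σ_min = 5/(50/977) = 97.7000
bound on ‖Δx‖/‖x‖: κ·ε = 97.7000·1/894 = 0.1093
solve Ax = b  →  x = [69.0588 -36.6047]
2-norm of b is 4.1231; of x, 78.1603
re-solving with b+δb shifts x by Δx of norm 0.0901
dividing the unrounded norms, ‖Δx‖/‖x‖ = 0.0012
tightness: 0.0012 against a bound of 0.1093 (unrounded ratio ≈ 0.0106)


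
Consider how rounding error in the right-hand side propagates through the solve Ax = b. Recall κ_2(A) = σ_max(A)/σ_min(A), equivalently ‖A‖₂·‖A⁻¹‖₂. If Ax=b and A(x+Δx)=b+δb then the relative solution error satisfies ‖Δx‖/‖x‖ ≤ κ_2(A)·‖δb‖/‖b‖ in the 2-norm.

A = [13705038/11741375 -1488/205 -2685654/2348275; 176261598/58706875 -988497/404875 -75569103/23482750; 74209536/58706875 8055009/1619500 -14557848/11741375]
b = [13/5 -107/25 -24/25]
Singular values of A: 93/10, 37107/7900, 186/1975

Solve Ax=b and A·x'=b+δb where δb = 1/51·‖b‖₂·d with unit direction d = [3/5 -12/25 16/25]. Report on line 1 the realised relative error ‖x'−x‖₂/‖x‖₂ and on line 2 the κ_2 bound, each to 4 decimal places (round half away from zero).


0.0333
1.9363

from the listed singular values, σ₁ = 93/10, σ_n = 186/1975
condition number: (93/10) ÷ (186/1975) = 98.7500
perturbation bound = 98.7500·1/51 = 1.9363
solve Ax = b  →  x = [22.5106 -0.2918 22.5534]
‖b‖ = 5.0990, ‖x‖ = 31.8664
δb = ε·‖b‖·d = [0.0600 -0.0480 0.0640]; solving A·Δx = δb gives ‖Δx‖ = 1.0616
relative error = 0.0333
realised/bound (from unrounded values) ≈ 0.0172


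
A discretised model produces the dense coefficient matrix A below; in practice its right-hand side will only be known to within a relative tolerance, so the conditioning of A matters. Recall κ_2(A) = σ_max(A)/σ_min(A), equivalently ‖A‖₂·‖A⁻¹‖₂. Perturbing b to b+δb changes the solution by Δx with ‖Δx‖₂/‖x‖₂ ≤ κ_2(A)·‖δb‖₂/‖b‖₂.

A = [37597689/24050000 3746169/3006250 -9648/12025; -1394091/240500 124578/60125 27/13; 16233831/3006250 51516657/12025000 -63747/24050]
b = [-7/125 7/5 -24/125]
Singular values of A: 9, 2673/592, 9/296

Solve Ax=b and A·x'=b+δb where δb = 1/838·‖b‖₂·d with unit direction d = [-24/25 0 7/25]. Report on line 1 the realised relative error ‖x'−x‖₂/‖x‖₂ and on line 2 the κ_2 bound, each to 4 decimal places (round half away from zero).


0.2240
0.3532

largest singular value 9, smallest 9/296
condition number: 9 ÷ (9/296) = 296.0000
κ_2(A)·‖δb‖/‖b‖ = 0.3532
solve Ax = b  →  x = [-0.1605 0.1839 0.0427]
‖b‖₂ = 1.4142 and ‖x‖₂ = 0.2478
δb = ε·‖b‖·d = [-0.0016 0.0000 0.0005]; solving A·Δx = δb gives ‖Δx‖ = 0.0555
realised ‖Δx‖/‖x‖ = 0.2240
tightness: 0.2240 against a bound of 0.3532 (unrounded ratio ≈ 0.6342)


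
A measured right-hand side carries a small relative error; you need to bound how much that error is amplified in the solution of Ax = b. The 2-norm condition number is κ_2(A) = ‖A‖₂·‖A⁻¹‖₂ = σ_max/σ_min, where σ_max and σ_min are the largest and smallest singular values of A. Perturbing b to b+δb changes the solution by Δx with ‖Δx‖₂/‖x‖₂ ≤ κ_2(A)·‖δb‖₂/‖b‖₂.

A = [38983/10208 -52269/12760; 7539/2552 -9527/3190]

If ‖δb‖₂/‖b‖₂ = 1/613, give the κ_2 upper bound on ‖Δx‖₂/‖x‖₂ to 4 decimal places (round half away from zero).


AᵀA = [2429058625/104203264 -637357455/26050816; -637357455/26050816 167370721/6512704]; tr = 6072521/123904, det = 60025/123904
solving λ² − 6072521/123904·λ + 60025/123904 = 0 gives λ = 49, 1225/123904
κ = σ_max/σ_min = 7/(35/352) = 70.4000
worst-case relative error ≤ 70.4000 × 1/613 = 0.1148

0.1148


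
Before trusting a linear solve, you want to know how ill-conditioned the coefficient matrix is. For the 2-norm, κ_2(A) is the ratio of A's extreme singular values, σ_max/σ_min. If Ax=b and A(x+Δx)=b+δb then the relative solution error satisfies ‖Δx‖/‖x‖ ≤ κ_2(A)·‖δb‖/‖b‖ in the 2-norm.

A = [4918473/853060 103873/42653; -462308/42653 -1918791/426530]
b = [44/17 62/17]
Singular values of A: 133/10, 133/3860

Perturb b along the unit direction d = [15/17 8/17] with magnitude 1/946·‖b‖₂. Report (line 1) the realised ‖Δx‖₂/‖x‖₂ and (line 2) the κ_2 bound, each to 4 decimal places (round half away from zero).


0.0012
0.4080

from the listed singular values, σ₁ = 133/10, σ_n = 133/3860
κ_2(A) = (133/10) / (133/3860) = 386.0000
bound on ‖Δx‖/‖x‖: κ·ε = 386.0000·1/946 = 0.4080
solve Ax = b  →  x = [-44.7889 107.1024]
‖b‖₂ = 4.4721 and ‖x‖₂ = 116.0903
Δx = A⁻¹·δb where δb = 1/946·4.4721·d; ‖Δx‖ = 0.1372
dividing the unrounded norms, ‖Δx‖/‖x‖ = 0.0012
so the bound overstates the realised error by a factor of ≈ 345.2492 (computed from the unrounded values)


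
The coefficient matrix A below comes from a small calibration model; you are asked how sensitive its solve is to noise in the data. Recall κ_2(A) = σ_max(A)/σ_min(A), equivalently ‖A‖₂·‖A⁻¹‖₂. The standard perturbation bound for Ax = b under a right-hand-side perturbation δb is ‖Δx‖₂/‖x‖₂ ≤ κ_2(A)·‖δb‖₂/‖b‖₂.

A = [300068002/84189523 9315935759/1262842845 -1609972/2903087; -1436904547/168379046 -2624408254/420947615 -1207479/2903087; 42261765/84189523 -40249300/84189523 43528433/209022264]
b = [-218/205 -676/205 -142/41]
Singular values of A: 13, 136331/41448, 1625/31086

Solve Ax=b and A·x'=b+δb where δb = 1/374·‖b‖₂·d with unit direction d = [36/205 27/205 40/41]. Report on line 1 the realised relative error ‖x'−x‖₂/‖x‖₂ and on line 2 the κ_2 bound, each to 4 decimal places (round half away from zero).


from the listed singular values, σ₁ = 13, σ_n = 1625/31086
κ_2(A) = 13 / (1625/31086) = 248.6880
κ_2(A)·‖δb‖/‖b‖ = 0.6649
solve Ax = b  →  x = [12.6990 -11.8818 -74.5196]
‖b‖ = 4.8990, ‖x‖ = 76.5220
with δb = [0.0023 0.0017 0.0128], A·Δx = δb → ‖Δx‖ = 0.2506
dividing the unrounded norms, ‖Δx‖/‖x‖ = 0.0033
tightness: 0.0033 against a bound of 0.6649 (unrounded ratio ≈ 0.0049)

0.0033
0.6649


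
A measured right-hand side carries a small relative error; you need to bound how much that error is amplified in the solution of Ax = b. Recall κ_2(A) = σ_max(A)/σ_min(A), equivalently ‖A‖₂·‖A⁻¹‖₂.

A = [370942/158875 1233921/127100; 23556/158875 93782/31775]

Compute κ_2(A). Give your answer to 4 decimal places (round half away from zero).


19.8400

AᵀA = [221044564/40386025 373239711/16154410; 373239711/16154410 2661251281/25847056]; tr = 41682329/384400, det = 28561/961
char-poly roots: 2704/25 and 4225/15376
so κ_2 = √((2704/25) / (4225/15376)) = 19.8400


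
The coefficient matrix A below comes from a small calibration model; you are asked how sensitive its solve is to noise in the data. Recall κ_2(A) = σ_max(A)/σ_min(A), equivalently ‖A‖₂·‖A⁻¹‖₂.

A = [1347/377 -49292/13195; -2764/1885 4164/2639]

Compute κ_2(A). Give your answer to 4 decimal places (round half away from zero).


196.0000

AᵀA = [313609/21025 -92196/5887; -92196/5887 16941856/1030225]; tr = 38417/1225, det = 16/625
λ_max, λ_min = (38417/1225 ± √59028489/60025)/2 = 784/25, 1/1225
so κ_2 = √((784/25) / (1/1225)) = 196.0000


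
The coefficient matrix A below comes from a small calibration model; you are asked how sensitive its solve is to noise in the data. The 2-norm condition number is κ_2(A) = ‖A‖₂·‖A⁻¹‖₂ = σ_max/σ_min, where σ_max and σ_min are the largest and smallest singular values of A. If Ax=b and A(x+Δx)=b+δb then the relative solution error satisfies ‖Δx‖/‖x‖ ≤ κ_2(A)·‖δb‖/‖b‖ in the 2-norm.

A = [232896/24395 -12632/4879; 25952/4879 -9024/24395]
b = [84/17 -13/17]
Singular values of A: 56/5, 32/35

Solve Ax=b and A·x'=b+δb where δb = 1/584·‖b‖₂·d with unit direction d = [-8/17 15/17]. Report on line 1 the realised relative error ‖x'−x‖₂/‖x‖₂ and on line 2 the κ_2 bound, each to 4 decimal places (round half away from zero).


largest singular value 56/5, smallest 32/35
κ_2(A) = (56/5) / (32/35) = 12.2500
bound on ‖Δx‖/‖x‖: κ·ε = 12.2500·1/584 = 0.0210
solve Ax = b  →  x = [-0.3718 -3.2796]
‖b‖₂ = 5.0000 and ‖x‖₂ = 3.3006
δb = ε·‖b‖·d = [-0.0040 0.0076]; solving A·Δx = δb gives ‖Δx‖ = 0.0094
realised ‖Δx‖/‖x‖ = 0.0028
realised/bound (from unrounded values) ≈ 0.1353

0.0028
0.0210


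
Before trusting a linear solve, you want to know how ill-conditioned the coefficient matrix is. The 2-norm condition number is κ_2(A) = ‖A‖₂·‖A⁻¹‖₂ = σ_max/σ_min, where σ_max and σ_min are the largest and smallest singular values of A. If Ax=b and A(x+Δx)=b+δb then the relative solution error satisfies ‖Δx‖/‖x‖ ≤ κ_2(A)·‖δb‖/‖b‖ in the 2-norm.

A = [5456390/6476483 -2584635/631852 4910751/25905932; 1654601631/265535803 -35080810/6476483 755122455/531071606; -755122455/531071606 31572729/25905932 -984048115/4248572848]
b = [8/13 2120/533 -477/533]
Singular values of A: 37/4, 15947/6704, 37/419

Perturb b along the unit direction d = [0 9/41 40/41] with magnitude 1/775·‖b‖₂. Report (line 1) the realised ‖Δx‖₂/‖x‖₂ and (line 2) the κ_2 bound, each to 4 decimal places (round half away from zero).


0.0999
0.1352

from the listed singular values, σ₁ = 37/4, σ_n = 37/419
κ_2(A) = (37/4) / (37/419) = 104.7500
bound on ‖Δx‖/‖x‖: κ·ε = 104.7500·1/775 = 0.1352
solve Ax = b  →  x = [0.5880 -0.0232 0.1323]
2-norm of b is 4.1231; of x, 0.6031
Δx = A⁻¹·δb where δb = 1/775·4.1231·d; ‖Δx‖ = 0.0602
relative error = 0.0999
tightness: 0.0999 against a bound of 0.1352 (unrounded ratio ≈ 0.7391)


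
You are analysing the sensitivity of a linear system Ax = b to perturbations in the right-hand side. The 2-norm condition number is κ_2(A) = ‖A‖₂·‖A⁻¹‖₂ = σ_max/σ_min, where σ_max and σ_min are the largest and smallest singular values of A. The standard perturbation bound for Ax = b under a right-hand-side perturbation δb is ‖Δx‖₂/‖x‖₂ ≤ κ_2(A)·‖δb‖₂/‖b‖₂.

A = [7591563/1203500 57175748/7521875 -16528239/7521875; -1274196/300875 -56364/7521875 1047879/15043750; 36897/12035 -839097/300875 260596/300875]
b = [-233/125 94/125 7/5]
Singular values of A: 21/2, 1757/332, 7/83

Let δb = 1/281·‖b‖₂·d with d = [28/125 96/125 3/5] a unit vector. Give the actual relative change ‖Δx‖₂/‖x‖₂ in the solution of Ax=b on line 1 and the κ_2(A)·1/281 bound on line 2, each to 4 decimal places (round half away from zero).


σ_max = 21/2, σ_min = 7/83
condition number: (21/2) ÷ (7/83) = 124.5000
κ_2(A)·‖δb‖/‖b‖ = 0.4431
solve Ax = b  →  x = [0.0055 3.0625 11.4580]
‖b‖₂ = 2.4495 and ‖x‖₂ = 11.8602
Δx = A⁻¹·δb where δb = 1/281·2.4495·d; ‖Δx‖ = 0.1034
relative error = 0.0087
realised/bound (from unrounded values) ≈ 0.0197

0.0087
0.4431


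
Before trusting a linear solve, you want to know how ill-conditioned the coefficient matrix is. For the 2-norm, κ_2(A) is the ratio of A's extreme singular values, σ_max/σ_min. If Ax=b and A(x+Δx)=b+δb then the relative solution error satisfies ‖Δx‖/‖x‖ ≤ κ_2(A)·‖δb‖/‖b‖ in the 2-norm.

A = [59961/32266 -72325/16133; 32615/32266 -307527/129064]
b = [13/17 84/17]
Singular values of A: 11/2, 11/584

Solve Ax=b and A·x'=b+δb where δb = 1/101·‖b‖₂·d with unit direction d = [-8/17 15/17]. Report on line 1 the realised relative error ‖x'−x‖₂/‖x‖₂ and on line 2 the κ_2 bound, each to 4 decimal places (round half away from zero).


largest singular value 11/2, smallest 11/584
condition number: (11/2) ÷ (11/584) = 292.0000
bound on ‖Δx‖/‖x‖: κ·ε = 292.0000·1/101 = 2.8911
solve Ax = b  →  x = [196.2378 81.1748]
‖b‖ = 5.0000, ‖x‖ = 212.3643
re-solving with b+δb shifts x by Δx of norm 2.6283
realised ‖Δx‖/‖x‖ = 0.0124
tightness: 0.0124 against a bound of 2.8911 (unrounded ratio ≈ 0.0043)

0.0124
2.8911


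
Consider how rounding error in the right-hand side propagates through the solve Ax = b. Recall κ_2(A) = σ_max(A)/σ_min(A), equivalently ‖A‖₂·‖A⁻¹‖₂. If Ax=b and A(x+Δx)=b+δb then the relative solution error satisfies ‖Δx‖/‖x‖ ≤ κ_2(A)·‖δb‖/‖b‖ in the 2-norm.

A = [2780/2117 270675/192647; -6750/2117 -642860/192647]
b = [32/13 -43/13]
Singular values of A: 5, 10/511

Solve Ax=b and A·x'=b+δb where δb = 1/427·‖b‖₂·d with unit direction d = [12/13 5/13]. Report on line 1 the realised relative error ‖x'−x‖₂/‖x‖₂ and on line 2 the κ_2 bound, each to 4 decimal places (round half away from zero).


0.0097
0.5984

from the listed singular values, σ₁ = 5, σ_n = 10/511
κ = σ_max/σ_min = 5/(10/511) = 255.5000
bound on ‖Δx‖/‖x‖: κ·ε = 255.5000·1/427 = 0.5984
solve Ax = b  →  x = [-36.4517 35.8207]
2-norm of b is 4.1231; of x, 51.1063
δb = ε·‖b‖·d = [0.0089 0.0037]; solving A·Δx = δb gives ‖Δx‖ = 0.4934
realised ‖Δx‖/‖x‖ = 0.0097
tightness: 0.0097 against a bound of 0.5984 (unrounded ratio ≈ 0.0161)


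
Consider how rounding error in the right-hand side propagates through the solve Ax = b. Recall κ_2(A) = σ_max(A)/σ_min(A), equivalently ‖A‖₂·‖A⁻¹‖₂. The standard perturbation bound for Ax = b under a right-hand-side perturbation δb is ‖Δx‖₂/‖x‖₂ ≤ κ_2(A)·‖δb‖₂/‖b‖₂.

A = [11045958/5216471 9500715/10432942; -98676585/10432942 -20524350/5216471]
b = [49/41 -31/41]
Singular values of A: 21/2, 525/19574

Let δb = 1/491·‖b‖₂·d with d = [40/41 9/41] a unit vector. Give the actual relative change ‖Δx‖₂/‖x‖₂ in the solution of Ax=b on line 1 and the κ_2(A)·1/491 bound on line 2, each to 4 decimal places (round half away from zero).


0.0029
0.7973

largest singular value 21/2, smallest 525/19574
κ = σ_max/σ_min = (21/2)/(525/19574) = 391.4800
worst-case relative error ≤ 391.4800 × 1/491 = 0.7973
solve Ax = b  →  x = [-14.2520 34.4525]
2-norm of b is 1.4142; of x, 37.2839
Δx = A⁻¹·δb where δb = 1/491·1.4142·d; ‖Δx‖ = 0.1074
realised ‖Δx‖/‖x‖ = 0.0029
realised/bound (from unrounded values) ≈ 0.0036


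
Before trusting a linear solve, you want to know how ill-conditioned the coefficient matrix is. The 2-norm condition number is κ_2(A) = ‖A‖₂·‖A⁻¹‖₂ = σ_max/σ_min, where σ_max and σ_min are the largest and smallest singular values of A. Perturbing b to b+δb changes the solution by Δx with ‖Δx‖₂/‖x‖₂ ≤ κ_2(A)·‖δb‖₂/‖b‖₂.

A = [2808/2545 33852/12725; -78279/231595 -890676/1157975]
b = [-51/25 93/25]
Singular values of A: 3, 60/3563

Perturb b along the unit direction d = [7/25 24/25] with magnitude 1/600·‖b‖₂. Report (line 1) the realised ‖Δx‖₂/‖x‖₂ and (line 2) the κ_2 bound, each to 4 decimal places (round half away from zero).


0.0024
0.2969

largest singular value 3, smallest 60/3563
κ = σ_max/σ_min = 3/(60/3563) = 178.1500
worst-case relative error ≤ 178.1500 × 1/600 = 0.2969
solve Ax = b  →  x = [-164.8308 67.5962]
‖b‖₂ = 4.2426 and ‖x‖₂ = 178.1528
re-solving with b+δb shifts x by Δx of norm 0.4199
dividing the unrounded norms, ‖Δx‖/‖x‖ = 0.0024
tightness: 0.0024 against a bound of 0.2969 (unrounded ratio ≈ 0.0079)


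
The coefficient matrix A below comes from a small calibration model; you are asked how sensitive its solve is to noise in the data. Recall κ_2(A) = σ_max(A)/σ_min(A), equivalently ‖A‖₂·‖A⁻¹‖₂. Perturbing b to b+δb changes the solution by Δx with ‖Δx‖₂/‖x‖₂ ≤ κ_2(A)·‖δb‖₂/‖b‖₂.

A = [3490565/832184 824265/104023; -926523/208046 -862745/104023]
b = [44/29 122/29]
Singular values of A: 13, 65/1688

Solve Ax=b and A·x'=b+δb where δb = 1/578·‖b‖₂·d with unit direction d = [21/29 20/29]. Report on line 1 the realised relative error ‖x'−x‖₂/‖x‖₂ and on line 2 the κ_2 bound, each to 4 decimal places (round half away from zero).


0.0019
0.5841

from the listed singular values, σ₁ = 13, σ_n = 65/1688
κ = σ_max/σ_min = 13/(65/1688) = 337.6000
perturbation bound = 337.6000·1/578 = 0.5841
solve Ax = b  →  x = [-91.7285 48.7475]
‖b‖₂ = 4.4721 and ‖x‖₂ = 103.8770
Δx = A⁻¹·δb where δb = 1/578·4.4721·d; ‖Δx‖ = 0.2009
relative error = 0.0019
tightness: 0.0019 against a bound of 0.5841 (unrounded ratio ≈ 0.0033)


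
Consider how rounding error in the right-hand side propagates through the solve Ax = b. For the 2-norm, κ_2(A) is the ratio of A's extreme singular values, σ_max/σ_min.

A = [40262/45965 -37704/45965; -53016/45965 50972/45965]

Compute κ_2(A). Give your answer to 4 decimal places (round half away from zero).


AᵀA = [6112724/2914181 -5821200/2914181; -5821200/2914181 5544464/2914181]; tr = 401972/100489, det = 64/100489
λ_max, λ_min = (401972/100489 ± √161555763600/10098039121)/2 = 4, 16/100489
so κ_2 = √(4 / (16/100489)) = 158.5000

158.5000


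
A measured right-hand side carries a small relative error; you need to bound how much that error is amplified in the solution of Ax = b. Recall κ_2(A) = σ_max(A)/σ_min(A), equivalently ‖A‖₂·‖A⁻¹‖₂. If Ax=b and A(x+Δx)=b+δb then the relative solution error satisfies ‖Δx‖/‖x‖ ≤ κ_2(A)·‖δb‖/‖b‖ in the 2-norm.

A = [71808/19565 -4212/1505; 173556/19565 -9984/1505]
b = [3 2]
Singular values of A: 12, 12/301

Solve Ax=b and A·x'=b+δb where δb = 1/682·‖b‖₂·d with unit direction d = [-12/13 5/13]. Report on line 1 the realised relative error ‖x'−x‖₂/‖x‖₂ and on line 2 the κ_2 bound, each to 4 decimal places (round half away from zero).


largest singular value 12, smallest 12/301
κ_2(A) = 12 / (12/301) = 301.0000
worst-case relative error ≤ 301.0000 × 1/682 = 0.4413
solve Ax = b  →  x = [-29.9000 -40.2833]
2-norm of b is 3.6056; of x, 50.1673
with δb = [-0.0049 0.0020], A·Δx = δb → ‖Δx‖ = 0.1326
dividing the unrounded norms, ‖Δx‖/‖x‖ = 0.0026
so the bound overstates the realised error by a factor of ≈ 166.9668 (computed from the unrounded values)

0.0026
0.4413


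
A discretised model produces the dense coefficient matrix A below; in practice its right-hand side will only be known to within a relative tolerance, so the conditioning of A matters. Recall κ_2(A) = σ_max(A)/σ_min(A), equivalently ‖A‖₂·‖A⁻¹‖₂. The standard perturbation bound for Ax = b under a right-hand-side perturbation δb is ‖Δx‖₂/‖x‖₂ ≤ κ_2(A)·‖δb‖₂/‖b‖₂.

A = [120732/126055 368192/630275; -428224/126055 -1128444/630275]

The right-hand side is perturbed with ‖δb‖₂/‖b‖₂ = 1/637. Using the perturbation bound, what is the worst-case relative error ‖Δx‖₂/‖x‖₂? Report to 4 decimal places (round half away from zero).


AᵀA = [7918080400/635594521 4221434880/635594521; 4221434880/635594521 2254321936/635594521]; tr = 35198624/2199289, det = 160000/2199289
char-poly roots: 16 and 10000/2199289
so κ_2 = √(16 / (10000/2199289)) = 59.3200
κ_2(A)·‖δb‖/‖b‖ = 0.0931

0.0931


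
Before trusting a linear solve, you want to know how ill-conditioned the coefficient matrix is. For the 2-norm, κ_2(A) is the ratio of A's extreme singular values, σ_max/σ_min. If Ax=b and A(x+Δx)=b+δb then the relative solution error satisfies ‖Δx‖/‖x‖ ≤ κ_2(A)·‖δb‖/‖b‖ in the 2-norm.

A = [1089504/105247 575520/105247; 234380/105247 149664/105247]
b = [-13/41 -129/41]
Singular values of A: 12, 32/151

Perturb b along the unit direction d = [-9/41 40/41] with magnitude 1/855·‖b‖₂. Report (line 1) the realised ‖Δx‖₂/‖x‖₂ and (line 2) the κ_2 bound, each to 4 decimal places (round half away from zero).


0.0012
0.0662

σ_max = 12, σ_min = 32/151
condition number: 12 ÷ (32/151) = 56.6250
worst-case relative error ≤ 56.6250 × 1/855 = 0.0662
solve Ax = b  →  x = [6.5882 -12.5300]
‖b‖₂ = 3.1623 and ‖x‖₂ = 14.1565
re-solving with b+δb shifts x by Δx of norm 0.0175
realised ‖Δx‖/‖x‖ = 0.0012
so the bound overstates the realised error by a factor of ≈ 53.7201 (computed from the unrounded values)


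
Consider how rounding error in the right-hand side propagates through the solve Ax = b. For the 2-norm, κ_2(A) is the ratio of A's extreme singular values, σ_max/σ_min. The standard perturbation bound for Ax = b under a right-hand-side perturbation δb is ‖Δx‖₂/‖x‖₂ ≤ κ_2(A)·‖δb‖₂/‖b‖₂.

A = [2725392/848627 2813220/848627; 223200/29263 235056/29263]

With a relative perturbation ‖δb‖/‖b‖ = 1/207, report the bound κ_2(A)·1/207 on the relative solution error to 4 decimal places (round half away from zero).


1.3593

M = AᵀA = [291863321856/4261347841 306448349760/4261347841; 306448349760/4261347841 321778517904/4261347841]. tr(M)=729657360/5067001, det(M)=1327104/5067001
solving λ² − 729657360/5067001·λ + 1327104/5067001 = 0 gives λ = 144, 9216/5067001
so κ_2 = √(144 / (9216/5067001)) = 281.3750
perturbation bound = 281.3750·1/207 = 1.3593


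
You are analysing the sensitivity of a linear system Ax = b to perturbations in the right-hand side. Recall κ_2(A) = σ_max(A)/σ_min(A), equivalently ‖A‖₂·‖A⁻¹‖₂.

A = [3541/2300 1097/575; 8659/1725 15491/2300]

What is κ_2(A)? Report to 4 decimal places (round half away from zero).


form AᵀA = [2100001/76176 58316/1587; 58316/1587 414761/8464] with trace 2916425/38088 and determinant 765625/1218816
char-poly roots: 1225/16 and 625/76176
so κ_2 = √((1225/16) / (625/76176)) = 96.6000

96.6000


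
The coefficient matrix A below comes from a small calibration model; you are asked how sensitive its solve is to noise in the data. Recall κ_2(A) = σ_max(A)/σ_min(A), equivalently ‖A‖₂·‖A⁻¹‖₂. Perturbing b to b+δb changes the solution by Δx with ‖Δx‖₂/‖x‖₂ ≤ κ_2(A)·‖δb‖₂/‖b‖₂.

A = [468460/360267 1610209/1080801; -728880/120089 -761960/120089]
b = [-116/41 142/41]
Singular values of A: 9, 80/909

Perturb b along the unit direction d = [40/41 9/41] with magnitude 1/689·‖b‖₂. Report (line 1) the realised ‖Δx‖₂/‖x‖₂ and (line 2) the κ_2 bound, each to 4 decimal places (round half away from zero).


largest singular value 9, smallest 80/909
κ = σ_max/σ_min = 9/(80/909) = 102.2625
perturbation bound = 102.2625·1/689 = 0.1484
solve Ax = b  →  x = [16.1495 -15.9943]
2-norm of b is 4.4721; of x, 22.7293
with δb = [0.0063 0.0014], A·Δx = δb → ‖Δx‖ = 0.0738
relative error = 0.0032
realised/bound (from unrounded values) ≈ 0.0219

0.0032
0.1484


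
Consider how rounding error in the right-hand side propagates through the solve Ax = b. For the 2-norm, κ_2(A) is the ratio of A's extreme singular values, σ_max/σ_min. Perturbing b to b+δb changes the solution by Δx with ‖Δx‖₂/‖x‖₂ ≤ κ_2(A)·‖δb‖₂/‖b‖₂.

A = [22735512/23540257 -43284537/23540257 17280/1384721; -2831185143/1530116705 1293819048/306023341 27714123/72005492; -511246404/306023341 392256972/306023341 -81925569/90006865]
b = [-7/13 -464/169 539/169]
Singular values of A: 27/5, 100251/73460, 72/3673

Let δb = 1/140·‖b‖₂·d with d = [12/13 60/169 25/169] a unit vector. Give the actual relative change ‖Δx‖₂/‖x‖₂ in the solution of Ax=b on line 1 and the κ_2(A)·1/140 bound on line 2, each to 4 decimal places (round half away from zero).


0.0303
1.9677

from the listed singular values, σ₁ = 27/5, σ_n = 72/3673
condition number: (27/5) ÷ (72/3673) = 275.4750
worst-case relative error ≤ 275.4750 × 1/140 = 1.9677
solve Ax = b  →  x = [30.8986 16.2694 -37.3045]
2-norm of b is 4.2426; of x, 51.0984
Δx = A⁻¹·δb where δb = 1/140·4.2426·d; ‖Δx‖ = 1.5460
relative error = 0.0303
tightness: 0.0303 against a bound of 1.9677 (unrounded ratio ≈ 0.0154)


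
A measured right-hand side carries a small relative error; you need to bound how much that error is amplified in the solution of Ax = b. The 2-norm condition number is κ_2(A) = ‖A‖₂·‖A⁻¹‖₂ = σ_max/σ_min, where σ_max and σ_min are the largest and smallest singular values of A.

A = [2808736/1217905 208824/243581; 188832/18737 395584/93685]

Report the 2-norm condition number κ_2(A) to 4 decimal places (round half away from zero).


AᵀA = [94314121216/882387025 7858803456/176477405; 7858803456/176477405 16380986944/882387025]; tr = 131000128/1044245, det = 157351936/130530625
λ_max, λ_min = (131000128/1044245 ± √428894387222482944/27261190500625)/2 = 3136/25, 50176/5221225
κ = σ_max/σ_min = (56/5)/(224/2285) = 114.2500

114.2500


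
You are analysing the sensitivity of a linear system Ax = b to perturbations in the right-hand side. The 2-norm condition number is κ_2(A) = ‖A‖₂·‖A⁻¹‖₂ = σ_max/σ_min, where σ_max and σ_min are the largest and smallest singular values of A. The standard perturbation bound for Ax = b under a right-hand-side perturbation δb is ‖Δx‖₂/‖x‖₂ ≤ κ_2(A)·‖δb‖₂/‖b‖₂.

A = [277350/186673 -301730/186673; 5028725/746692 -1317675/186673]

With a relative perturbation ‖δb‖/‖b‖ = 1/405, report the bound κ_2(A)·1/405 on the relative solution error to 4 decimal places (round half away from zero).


0.6202

AᵀA = [15775635625/331676944 -4140966375/82919236; -4140966375/82919236 1087036525/20729809]; tr = 39439025/394384, det = 15625/98596
eigenvalues of AᵀA: λ = (tr ± √(tr²−4·det))/2 = 100, 625/394384
κ = σ_max/σ_min = 10/(25/628) = 251.2000
perturbation bound = 251.2000·1/405 = 0.6202
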